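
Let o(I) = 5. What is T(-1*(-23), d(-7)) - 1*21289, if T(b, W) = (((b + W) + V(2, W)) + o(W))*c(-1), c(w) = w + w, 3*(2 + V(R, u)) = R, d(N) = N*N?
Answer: -64321/3 ≈ -21440.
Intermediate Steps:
d(N) = N²
V(R, u) = -2 + R/3
c(w) = 2*w
T(b, W) = -22/3 - 2*W - 2*b (T(b, W) = (((b + W) + (-2 + (⅓)*2)) + 5)*(2*(-1)) = (((W + b) + (-2 + ⅔)) + 5)*(-2) = (((W + b) - 4/3) + 5)*(-2) = ((-4/3 + W + b) + 5)*(-2) = (11/3 + W + b)*(-2) = -22/3 - 2*W - 2*b)
T(-1*(-23), d(-7)) - 1*21289 = (-22/3 - 2*(-7)² - (-2)*(-23)) - 1*21289 = (-22/3 - 2*49 - 2*23) - 21289 = (-22/3 - 98 - 46) - 21289 = -454/3 - 21289 = -64321/3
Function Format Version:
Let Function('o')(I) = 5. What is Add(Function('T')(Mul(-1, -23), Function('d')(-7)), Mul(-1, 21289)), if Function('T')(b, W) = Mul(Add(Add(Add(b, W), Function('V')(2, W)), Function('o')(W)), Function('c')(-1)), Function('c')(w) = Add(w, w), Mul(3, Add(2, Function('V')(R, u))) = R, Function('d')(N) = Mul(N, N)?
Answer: Rational(-64321, 3) ≈ -21440.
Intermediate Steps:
Function('d')(N) = Pow(N, 2)
Function('V')(R, u) = Add(-2, Mul(Rational(1, 3), R))
Function('c')(w) = Mul(2, w)
Function('T')(b, W) = Add(Rational(-22, 3), Mul(-2, W), Mul(-2, b)) (Function('T')(b, W) = Mul(Add(Add(Add(b, W), Add(-2, Mul(Rational(1, 3), 2))), 5), Mul(2, -1)) = Mul(Add(Add(Add(W, b), Add(-2, Rational(2, 3))), 5), -2) = Mul(Add(Add(Add(W, b), Rational(-4, 3)), 5), -2) = Mul(Add(Add(Rational(-4, 3), W, b), 5), -2) = Mul(Add(Rational(11, 3), W, b), -2) = Add(Rational(-22, 3), Mul(-2, W), Mul(-2, b)))
Add(Function('T')(Mul(-1, -23), Function('d')(-7)), Mul(-1, 21289)) = Add(Add(Rational(-22, 3), Mul(-2, Pow(-7, 2)), Mul(-2, Mul(-1, -23))), Mul(-1, 21289)) = Add(Add(Rational(-22, 3), Mul(-2, 49), Mul(-2, 23)), -21289) = Add(Add(Rational(-22, 3), -98, -46), -21289) = Add(Rational(-454, 3), -21289) = Rational(-64321, 3)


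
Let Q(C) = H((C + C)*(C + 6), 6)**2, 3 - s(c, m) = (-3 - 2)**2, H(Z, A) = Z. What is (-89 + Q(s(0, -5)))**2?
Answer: 245547007729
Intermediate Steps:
s(c, m) = -22 (s(c, m) = 3 - (-3 - 2)**2 = 3 - 1*(-5)**2 = 3 - 1*25 = 3 - 25 = -22)
Q(C) = 4*C**2*(6 + C)**2 (Q(C) = ((C + C)*(C + 6))**2 = ((2*C)*(6 + C))**2 = (2*C*(6 + C))**2 = 4*C**2*(6 + C)**2)
(-89 + Q(s(0, -5)))**2 = (-89 + 4*(-22)**2*(6 - 22)**2)**2 = (-89 + 4*484*(-16)**2)**2 = (-89 + 4*484*256)**2 = (-89 + 495616)**2 = 495527**2 = 245547007729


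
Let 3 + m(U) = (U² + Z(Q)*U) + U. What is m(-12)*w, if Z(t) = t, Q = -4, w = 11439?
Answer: 2024703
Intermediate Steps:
m(U) = -3 + U² - 3*U (m(U) = -3 + ((U² - 4*U) + U) = -3 + (U² - 3*U) = -3 + U² - 3*U)
m(-12)*w = (-3 + (-12)² - 3*(-12))*11439 = (-3 + 144 + 36)*11439 = 177*11439 = 2024703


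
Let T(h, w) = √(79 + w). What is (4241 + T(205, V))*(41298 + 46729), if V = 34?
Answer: 373322507 + 88027*√113 ≈ 3.7426e+8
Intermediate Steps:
(4241 + T(205, V))*(41298 + 46729) = (4241 + √(79 + 34))*(41298 + 46729) = (4241 + √113)*88027 = 373322507 + 88027*√113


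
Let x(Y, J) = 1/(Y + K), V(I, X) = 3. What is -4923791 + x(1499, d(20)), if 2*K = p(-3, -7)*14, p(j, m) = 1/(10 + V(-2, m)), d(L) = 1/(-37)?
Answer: -95984381741/19494 ≈ -4.9238e+6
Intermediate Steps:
d(L) = -1/37
p(j, m) = 1/13 (p(j, m) = 1/(10 + 3) = 1/13)
K = 7/13 (K = ((1/13)*14)/2 = (1/2)*(14/13) = 7/13 ≈ 0.53846)
x(Y, J) = 1/(7/13 + Y) (x(Y, J) = 1/(Y + 7/13) = 1/(7/13 + Y))
-4923791 + x(1499, d(20)) = -4923791 + 13/(7 + 13*1499) = -4923791 + 13/(7 + 19487) = -4923791 + 13/19494 = -95984381741/19494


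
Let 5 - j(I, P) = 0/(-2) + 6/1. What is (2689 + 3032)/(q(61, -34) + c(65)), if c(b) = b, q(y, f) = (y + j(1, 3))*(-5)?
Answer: -5721/235 ≈ -24.345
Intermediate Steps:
j(I, P) = -1 (j(I, P) = 5 - (0/(-2) + 6/1) = 5 - (0*(-1/2) + 6*1) = 5 - (0 + 6) = 5 - 1*6 = 5 - 6 = -1)
q(y, f) = 5 - 5*y (q(y, f) = (y - 1)*(-5) = (-1 + y)*(-5) = 5 - 5*y)
(2689 + 3032)/(q(61, -34) + c(65)) = (2689 + 3032)/((5 - 5*61) + 65) = 5721/((5 - 305) + 65) = 5721/(-300 + 65) = 5721/(-235) = 5721*(-1/235) = -5721/235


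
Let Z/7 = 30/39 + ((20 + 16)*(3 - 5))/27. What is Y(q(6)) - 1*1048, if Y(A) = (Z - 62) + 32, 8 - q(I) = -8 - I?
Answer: -42560/39 ≈ -1091.3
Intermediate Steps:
q(I) = 16 + I (q(I) = 8 - (-8 - I) = 8 + (8 + I) = 16 + I)
Z = -518/39 (Z = 7*(30/39 + ((20 + 16)*(3 - 5))/27) = 7*(30*(1/39) + (36*(-2))*(1/27)) = 7*(10/13 - 72*1/27) = 7*(10/13 - 8/3) = 7*(-74/39) = -518/39 ≈ -13.282)
Y(A) = -1688/39 (Y(A) = (-518/39 - 62) + 32 = -2936/39 + 32 = -1688/39)
Y(q(6)) - 1*1048 = -1688/39 - 1*1048 = -1688/39 - 1048 = -42560/39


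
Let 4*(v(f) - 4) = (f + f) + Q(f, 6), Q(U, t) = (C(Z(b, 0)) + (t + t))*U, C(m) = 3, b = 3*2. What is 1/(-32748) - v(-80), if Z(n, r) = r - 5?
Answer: 11003327/32748 ≈ 336.00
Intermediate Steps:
b = 6
Z(n, r) = -5 + r
Q(U, t) = U*(3 + 2*t) (Q(U, t) = (3 + (t + t))*U = (3 + 2*t)*U = U*(3 + 2*t))
v(f) = 4 + 17*f/4 (v(f) = 4 + ((f + f) + f*(3 + 2*6))/4 = 4 + (2*f + f*(3 + 12))/4 = 4 + (2*f + f*15)/4 = 4 + (2*f + 15*f)/4 = 4 + (17*f)/4 = 4 + 17*f/4)
1/(-32748) - v(-80) = 1/(-32748) - (4 + (17/4)*(-80)) = -1/32748 - (4 - 340) = -1/32748 - 1*(-336) = -1/32748 + 336 = 11003327/32748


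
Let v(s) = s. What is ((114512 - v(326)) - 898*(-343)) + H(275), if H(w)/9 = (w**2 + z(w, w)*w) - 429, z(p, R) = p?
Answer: 1779589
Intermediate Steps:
H(w) = -3861 + 18*w**2 (H(w) = 9*((w**2 + w*w) - 429) = 9*((w**2 + w**2) - 429) = 9*(2*w**2 - 429) = 9*(-429 + 2*w**2) = -3861 + 18*w**2)
((114512 - v(326)) - 898*(-343)) + H(275) = ((114512 - 1*326) - 898*(-343)) + (-3861 + 18*275**2) = ((114512 - 326) + 308014) + (-3861 + 18*75625) = (114186 + 308014) + (-3861 + 1361250) = 422200 + 1357389 = 1779589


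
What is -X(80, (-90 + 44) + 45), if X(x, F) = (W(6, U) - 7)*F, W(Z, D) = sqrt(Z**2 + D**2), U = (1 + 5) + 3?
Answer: -7 + 3*sqrt(13) ≈ 3.8167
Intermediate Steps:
U = 9 (U = 6 + 3 = 9)
W(Z, D) = sqrt(D**2 + Z**2)
X(x, F) = F*(-7 + 3*sqrt(13)) (X(x, F) = (sqrt(9**2 + 6**2) - 7)*F = (sqrt(81 + 36) - 7)*F = (sqrt(117) - 7)*F = (3*sqrt(13) - 7)*F = (-7 + 3*sqrt(13))*F = F*(-7 + 3*sqrt(13)))
-X(80, (-90 + 44) + 45) = -((-90 + 44) + 45)*(-7 + 3*sqrt(13)) = -(-46 + 45)*(-7 + 3*sqrt(13)) = -(-1)*(-7 + 3*sqrt(13)) = -(7 - 3*sqrt(13)) = -7 + 3*sqrt(13)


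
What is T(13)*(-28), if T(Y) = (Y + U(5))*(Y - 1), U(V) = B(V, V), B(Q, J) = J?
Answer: -6048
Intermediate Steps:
U(V) = V
T(Y) = (-1 + Y)*(5 + Y) (T(Y) = (Y + 5)*(Y - 1) = (5 + Y)*(-1 + Y) = (-1 + Y)*(5 + Y))
T(13)*(-28) = (-5 + 13**2 + 4*13)*(-28) = (-5 + 169 + 52)*(-28) = 216*(-28) = -6048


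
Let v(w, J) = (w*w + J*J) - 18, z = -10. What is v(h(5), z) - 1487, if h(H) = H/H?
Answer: -1404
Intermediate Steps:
h(H) = 1
v(w, J) = -18 + J**2 + w**2 (v(w, J) = (w**2 + J**2) - 18 = (J**2 + w**2) - 18 = -18 + J**2 + w**2)
v(h(5), z) - 1487 = (-18 + (-10)**2 + 1**2) - 1487 = (-18 + 100 + 1) - 1487 = 83 - 1487 = -1404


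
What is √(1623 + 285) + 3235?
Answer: 3235 + 6*√53 ≈ 3278.7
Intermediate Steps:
√(1623 + 285) + 3235 = √1908 + 3235 = 6*√53 + 3235 = 3235 + 6*√53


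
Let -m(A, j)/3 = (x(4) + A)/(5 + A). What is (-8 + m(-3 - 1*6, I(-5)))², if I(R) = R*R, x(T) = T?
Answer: 2209/16 ≈ 138.06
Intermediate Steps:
I(R) = R²
m(A, j) = -3*(4 + A)/(5 + A)
(-8 + m(-3 - 1*6, I(-5)))² = (-8 + 3*(-4 - (-3 - 1*6))/(5 + (-3 - 1*6)))² = (-8 + 3*(-4 - (-3 - 6))/(5 + (-3 - 6)))² = (-8 + 3*(-4 - 1*(-9))/(5 - 9))² = (-8 + 3*(-4 + 9)/(-4))² = (-8 + 3*(-¼)*5)² = (-8 - 15/4)² = (-47/4)² = 2209/16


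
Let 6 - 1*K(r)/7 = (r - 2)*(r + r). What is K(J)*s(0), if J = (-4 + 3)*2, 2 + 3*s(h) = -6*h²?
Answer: 140/3 ≈ 46.667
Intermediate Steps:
s(h) = -⅔ - 2*h² (s(h) = -⅔ + (-6*h²)/3 = -⅔ - 2*h²)
J = -2 (J = -1*2 = -2)
K(r) = 42 - 14*r*(-2 + r) (K(r) = 42 - 7*(r - 2)*(r + r) = 42 - 7*(-2 + r)*2*r = 42 - 14*r*(-2 + r))
K(J)*s(0) = (42 - 14*(-2)² + 28*(-2))*(-⅔ - 2*0²) = (42 - 14*4 - 56)*(-⅔ - 2*0) = (42 - 56 - 56)*(-⅔ + 0) = -70*(-⅔) = 140/3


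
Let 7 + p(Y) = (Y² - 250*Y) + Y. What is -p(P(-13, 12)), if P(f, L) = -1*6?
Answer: -1523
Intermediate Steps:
P(f, L) = -6
p(Y) = -7 + Y² - 249*Y (p(Y) = -7 + ((Y² - 250*Y) + Y) = -7 + (Y² - 249*Y) = -7 + Y² - 249*Y)
-p(P(-13, 12)) = -(-7 + (-6)² - 249*(-6)) = -(-7 + 36 + 1494) = -1*1523 = -1523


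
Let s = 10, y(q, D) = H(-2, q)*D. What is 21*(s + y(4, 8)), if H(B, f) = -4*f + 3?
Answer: -1974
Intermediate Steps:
H(B, f) = 3 - 4*f
y(q, D) = D*(3 - 4*q) (y(q, D) = (3 - 4*q)*D = D*(3 - 4*q))
21*(s + y(4, 8)) = 21*(10 + 8*(3 - 4*4)) = 21*(10 + 8*(3 - 16)) = 21*(10 + 8*(-13)) = 21*(10 - 104) = 21*(-94) = -1974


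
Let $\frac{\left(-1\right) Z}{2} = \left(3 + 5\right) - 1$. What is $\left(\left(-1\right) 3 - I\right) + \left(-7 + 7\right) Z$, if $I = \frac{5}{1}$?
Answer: $-8$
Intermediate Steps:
$Z = -14$ ($Z = - 2 \left(\left(3 + 5\right) - 1\right) = - 2 \left(8 - 1\right) = \left(-2\right) 7 = -14$)
$I = 5$ ($I = 5 \cdot 1 = 5$)
$\left(\left(-1\right) 3 - I\right) + \left(-7 + 7\right) Z = \left(\left(-1\right) 3 - 5\right) + \left(-7 + 7\right) \left(-14\right) = \left(-3 - 5\right) + 0 \left(-14\right) = -8 + 0 = -8$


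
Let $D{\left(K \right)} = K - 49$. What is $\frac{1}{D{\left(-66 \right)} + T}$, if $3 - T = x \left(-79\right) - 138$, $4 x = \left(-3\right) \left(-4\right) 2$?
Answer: $\frac{1}{500} \approx 0.002$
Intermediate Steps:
$x = 6$ ($x = \frac{\left(-3\right) \left(-4\right) 2}{4} = \frac{12 \cdot 2}{4} = \frac{1}{4} \cdot 24 = 6$)
$D{\left(K \right)} = -49 + K$
$T = 615$ ($T = 3 - \left(6 \left(-79\right) - 138\right) = 3 - \left(-474 - 138\right) = 3 - -612 = 3 + 612 = 615$)
$\frac{1}{D{\left(-66 \right)} + T} = \frac{1}{\left(-49 - 66\right) + 615} = \frac{1}{-115 + 615} = \frac{1}{500}$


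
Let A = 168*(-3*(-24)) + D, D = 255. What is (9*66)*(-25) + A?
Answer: -2499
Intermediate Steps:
A = 12351 (A = 168*(-3*(-24)) + 255 = 168*72 + 255 = 12096 + 255 = 12351)
(9*66)*(-25) + A = (9*66)*(-25) + 12351 = 594*(-25) + 12351 = -14850 + 12351 = -2499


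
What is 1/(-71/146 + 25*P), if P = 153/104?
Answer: 7592/275533 ≈ 0.027554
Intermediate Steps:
P = 153/104 (P = 153*(1/104) = 153/104 ≈ 1.4712)
1/(-71/146 + 25*P) = 1/(-71/146 + 25*(153/104)) = 1/(-71*1/146 + 3825/104) = 1/(-71/146 + 3825/104) = 1/(275533/7592) = 7592/275533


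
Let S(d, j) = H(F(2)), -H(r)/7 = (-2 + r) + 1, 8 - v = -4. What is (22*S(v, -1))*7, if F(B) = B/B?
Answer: 0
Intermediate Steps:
v = 12 (v = 8 - 1*(-4) = 8 + 4 = 12)
F(B) = 1
H(r) = 7 - 7*r (H(r) = -7*((-2 + r) + 1) = -7*(-1 + r) = 7 - 7*r)
S(d, j) = 0 (S(d, j) = 7 - 7*1 = 7 - 7 = 0)
(22*S(v, -1))*7 = (22*0)*7 = 0*7 = 0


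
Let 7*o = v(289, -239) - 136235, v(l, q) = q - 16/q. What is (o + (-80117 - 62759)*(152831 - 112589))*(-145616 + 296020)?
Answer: -206679594058905992/239 ≈ -8.6477e+14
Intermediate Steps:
o = -4659610/239 (o = ((-239 - 16/(-239)) - 136235)/7 = ((-239 - 16*(-1/239)) - 136235)/7 = ((-239 + 16/239) - 136235)/7 = (-57105/239 - 136235)/7 = (⅐)*(-32617270/239) = -4659610/239 ≈ -19496.)
(o + (-80117 - 62759)*(152831 - 112589))*(-145616 + 296020) = (-4659610/239 + (-80117 - 62759)*(152831 - 112589))*(-145616 + 296020) = (-4659610/239 - 142876*40242)*150404 = (-4659610/239 - 5749615992)*150404 = -1374162881698/239*150404 = -206679594058905992/239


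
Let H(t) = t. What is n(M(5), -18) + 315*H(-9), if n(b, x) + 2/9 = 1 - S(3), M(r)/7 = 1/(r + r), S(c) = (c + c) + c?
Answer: -25589/9 ≈ -2843.2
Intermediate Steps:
S(c) = 3*c (S(c) = 2*c + c = 3*c)
M(r) = 7/(2*r) (M(r) = 7/(r + r) = 7/((2*r)) = 7*(1/(2*r)) = 7/(2*r))
n(b, x) = -74/9 (n(b, x) = -2/9 + (1 - 3*3) = -2/9 + (1 - 1*9) = -2/9 + (1 - 9) = -2/9 - 8 = -74/9)
n(M(5), -18) + 315*H(-9) = -74/9 + 315*(-9) = -74/9 - 2835 = -25589/9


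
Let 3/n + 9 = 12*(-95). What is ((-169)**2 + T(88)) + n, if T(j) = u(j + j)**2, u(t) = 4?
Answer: 10944990/383 ≈ 28577.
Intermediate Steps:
T(j) = 16 (T(j) = 4**2 = 16)
n = -1/383 (n = 3/(-9 + 12*(-95)) = 3/(-9 - 1140) = 3/(-1149) = 3*(-1/1149) = -1/383 ≈ -0.0026110)
((-169)**2 + T(88)) + n = ((-169)**2 + 16) - 1/383 = (28561 + 16) - 1/383 = 28577 - 1/383 = 10944990/383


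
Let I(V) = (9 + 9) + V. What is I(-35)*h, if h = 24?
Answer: -408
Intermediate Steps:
I(V) = 18 + V
I(-35)*h = (18 - 35)*24 = -17*24 = -408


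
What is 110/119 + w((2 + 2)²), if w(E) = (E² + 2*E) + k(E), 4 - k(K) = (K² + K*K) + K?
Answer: -27974/119 ≈ -235.08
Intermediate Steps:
k(K) = 4 - K - 2*K² (k(K) = 4 - ((K² + K*K) + K) = 4 - ((K² + K²) + K) = 4 - (2*K² + K) = 4 - (K + 2*K²) = 4 + (-K - 2*K²) = 4 - K - 2*K²)
w(E) = 4 + E - E² (w(E) = (E² + 2*E) + (4 - E - 2*E²) = 4 + E - E²)
110/119 + w((2 + 2)²) = 110/119 + (4 + (2 + 2)² - ((2 + 2)²)²) = (1/119)*110 + (4 + 4² - (4²)²) = 110/119 + (4 + 16 - 1*16²) = 110/119 + (4 + 16 - 1*256) = 110/119 + (4 + 16 - 256) = 110/119 - 236 = -27974/119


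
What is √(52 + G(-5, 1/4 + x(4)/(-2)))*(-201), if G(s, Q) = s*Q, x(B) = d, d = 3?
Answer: -201*√233/2 ≈ -1534.1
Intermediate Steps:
x(B) = 3
G(s, Q) = Q*s
√(52 + G(-5, 1/4 + x(4)/(-2)))*(-201) = √(52 + (1/4 + 3/(-2))*(-5))*(-201) = √(52 + (1*(¼) + 3*(-½))*(-5))*(-201) = √(52 + (¼ - 3/2)*(-5))*(-201) = √(52 - 5/4*(-5))*(-201) = √(52 + 25/4)*(-201) = √(233/4)*(-201) = (√233/2)*(-201) = -201*√233/2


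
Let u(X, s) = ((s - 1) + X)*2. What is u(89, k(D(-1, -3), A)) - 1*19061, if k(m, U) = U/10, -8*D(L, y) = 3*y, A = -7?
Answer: -94432/5 ≈ -18886.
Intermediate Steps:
D(L, y) = -3*y/8
k(m, U) = U/10 (k(m, U) = U*(⅒) = U/10)
u(X, s) = -2 + 2*X + 2*s (u(X, s) = ((-1 + s) + X)*2 = (-1 + X + s)*2 = -2 + 2*X + 2*s)
u(89, k(D(-1, -3), A)) - 1*19061 = (-2 + 2*89 + 2*((⅒)*(-7))) - 1*19061 = (-2 + 178 + 2*(-7/10)) - 19061 = (-2 + 178 - 7/5) - 19061 = 873/5 - 19061 = -94432/5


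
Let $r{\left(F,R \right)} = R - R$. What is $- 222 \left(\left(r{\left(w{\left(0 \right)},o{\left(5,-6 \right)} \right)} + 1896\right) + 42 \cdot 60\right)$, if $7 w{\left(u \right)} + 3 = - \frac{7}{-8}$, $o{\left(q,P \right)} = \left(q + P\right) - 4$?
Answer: $-980352$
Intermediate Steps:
$o{\left(q,P \right)} = -4 + P + q$ ($o{\left(q,P \right)} = \left(P + q\right) - 4 = -4 + P + q$)
$w{\left(u \right)} = - \frac{17}{56}$ ($w{\left(u \right)} = - \frac{3}{7} + \frac{\left(-7\right) \frac{1}{-8}}{7} = - \frac{3}{7} + \frac{\left(-7\right) \left(- \frac{1}{8}\right)}{7} = - \frac{3}{7} + \frac{1}{7} \cdot \frac{7}{8} = - \frac{3}{7} + \frac{1}{8} = - \frac{17}{56}$)
$r{\left(F,R \right)} = 0$
$- 222 \left(\left(r{\left(w{\left(0 \right)},o{\left(5,-6 \right)} \right)} + 1896\right) + 42 \cdot 60\right) = - 222 \left(\left(0 + 1896\right) + 42 \cdot 60\right) = - 222 \left(1896 + 2520\right) = \left(-222\right) 4416 = -980352$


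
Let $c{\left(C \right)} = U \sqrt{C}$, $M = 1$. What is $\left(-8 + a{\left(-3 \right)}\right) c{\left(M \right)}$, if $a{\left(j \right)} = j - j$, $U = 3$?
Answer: $-24$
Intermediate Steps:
$a{\left(j \right)} = 0$
$c{\left(C \right)} = 3 \sqrt{C}$
$\left(-8 + a{\left(-3 \right)}\right) c{\left(M \right)} = \left(-8 + 0\right) 3 \sqrt{1} = - 8 \cdot 3 \cdot 1 = \left(-8\right) 3 = -24$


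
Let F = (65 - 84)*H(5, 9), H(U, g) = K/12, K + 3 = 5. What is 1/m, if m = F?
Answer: -6/19 ≈ -0.31579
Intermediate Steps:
K = 2 (K = -3 + 5 = 2)
H(U, g) = 1/6 (H(U, g) = 2/12 = 2*(1/12) = 1/6)
F = -19/6 (F = (65 - 84)*(1/6) = -19*1/6 = -19/6 ≈ -3.1667)
m = -19/6 ≈ -3.1667
1/m = 1/(-19/6) = -6/19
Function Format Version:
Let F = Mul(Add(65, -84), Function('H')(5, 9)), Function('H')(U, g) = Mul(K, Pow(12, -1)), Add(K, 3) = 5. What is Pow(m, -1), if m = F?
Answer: Rational(-6, 19) ≈ -0.31579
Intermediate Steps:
K = 2 (K = Add(-3, 5) = 2)
Function('H')(U, g) = Rational(1, 6) (Function('H')(U, g) = Mul(2, Pow(12, -1)) = Mul(2, Rational(1, 12)) = Rational(1, 6))
F = Rational(-19, 6) (F = Mul(Add(65, -84), Rational(1, 6)) = Mul(-19, Rational(1, 6)) = Rational(-19, 6) ≈ -3.1667)
m = Rational(-19, 6) ≈ -3.1667
Pow(m, -1) = Pow(Rational(-19, 6), -1) = Rational(-6, 19)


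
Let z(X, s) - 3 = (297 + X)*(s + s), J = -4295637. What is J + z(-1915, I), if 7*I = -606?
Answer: -28108422/7 ≈ -4.0155e+6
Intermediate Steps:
I = -606/7 (I = (⅐)*(-606) = -606/7 ≈ -86.571)
z(X, s) = 3 + 2*s*(297 + X) (z(X, s) = 3 + (297 + X)*(s + s) = 3 + (297 + X)*(2*s) = 3 + 2*s*(297 + X))
J + z(-1915, I) = -4295637 + (3 + 594*(-606/7) + 2*(-1915)*(-606/7)) = -4295637 + (3 - 359964/7 + 2320980/7) = -4295637 + 1961037/7 = -28108422/7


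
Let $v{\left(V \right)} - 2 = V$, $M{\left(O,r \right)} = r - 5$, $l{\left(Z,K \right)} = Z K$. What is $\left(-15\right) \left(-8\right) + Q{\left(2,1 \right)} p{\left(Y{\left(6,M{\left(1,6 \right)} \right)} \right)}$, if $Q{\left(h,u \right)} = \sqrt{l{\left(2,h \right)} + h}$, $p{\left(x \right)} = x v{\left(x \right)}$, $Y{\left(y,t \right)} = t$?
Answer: $120 + 3 \sqrt{6} \approx 127.35$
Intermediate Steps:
$l{\left(Z,K \right)} = K Z$
$M{\left(O,r \right)} = -5 + r$
$v{\left(V \right)} = 2 + V$
$p{\left(x \right)} = x \left(2 + x\right)$
$Q{\left(h,u \right)} = \sqrt{3} \sqrt{h}$ ($Q{\left(h,u \right)} = \sqrt{h 2 + h} = \sqrt{2 h + h} = \sqrt{3 h} = \sqrt{3} \sqrt{h}$)
$\left(-15\right) \left(-8\right) + Q{\left(2,1 \right)} p{\left(Y{\left(6,M{\left(1,6 \right)} \right)} \right)} = \left(-15\right) \left(-8\right) + \sqrt{3} \sqrt{2} \left(-5 + 6\right) \left(2 + \left(-5 + 6\right)\right) = 120 + \sqrt{6} \cdot 1 \left(2 + 1\right) = 120 + \sqrt{6} \cdot 1 \cdot 3 = 120 + \sqrt{6} \cdot 3 = 120 + 3 \sqrt{6}$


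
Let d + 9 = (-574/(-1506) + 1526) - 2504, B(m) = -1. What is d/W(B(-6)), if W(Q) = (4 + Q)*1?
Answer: -742924/2259 ≈ -328.87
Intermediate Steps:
W(Q) = 4 + Q
d = -742924/753 (d = -9 + ((-574/(-1506) + 1526) - 2504) = -9 + ((-574*(-1/1506) + 1526) - 2504) = -9 + ((287/753 + 1526) - 2504) = -9 + (1149365/753 - 2504) = -9 - 736147/753 = -742924/753 ≈ -986.62)
d/W(B(-6)) = -742924/(753*(4 - 1)) = -742924/753/3 = -742924/753*1/3 = -742924/2259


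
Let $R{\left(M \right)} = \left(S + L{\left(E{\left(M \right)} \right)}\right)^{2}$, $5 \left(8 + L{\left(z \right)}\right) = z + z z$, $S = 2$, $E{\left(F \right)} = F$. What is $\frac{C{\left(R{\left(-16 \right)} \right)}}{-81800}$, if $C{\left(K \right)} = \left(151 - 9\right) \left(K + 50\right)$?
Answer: $- \frac{64397}{20450} \approx -3.149$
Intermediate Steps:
$L{\left(z \right)} = -8 + \frac{z}{5} + \frac{z^{2}}{5}$ ($L{\left(z \right)} = -8 + \frac{z + z z}{5} = -8 + \frac{z + z^{2}}{5} = -8 + \left(\frac{z}{5} + \frac{z^{2}}{5}\right) = -8 + \frac{z}{5} + \frac{z^{2}}{5}$)
$R{\left(M \right)} = \left(-6 + \frac{M}{5} + \frac{M^{2}}{5}\right)^{2}$ ($R{\left(M \right)} = \left(2 + \left(-8 + \frac{M}{5} + \frac{M^{2}}{5}\right)\right)^{2} = \left(-6 + \frac{M}{5} + \frac{M^{2}}{5}\right)^{2}$)
$C{\left(K \right)} = 7100 + 142 K$ ($C{\left(K \right)} = 142 \left(50 + K\right) = 7100 + 142 K$)
$\frac{C{\left(R{\left(-16 \right)} \right)}}{-81800} = \frac{7100 + 142 \frac{\left(-30 - 16 + \left(-16\right)^{2}\right)^{2}}{25}}{-81800} = \left(7100 + 142 \frac{\left(-30 - 16 + 256\right)^{2}}{25}\right) \left(- \frac{1}{81800}\right) = \left(7100 + 142 \frac{210^{2}}{25}\right) \left(- \frac{1}{81800}\right) = \left(7100 + 142 \cdot \frac{1}{25} \cdot 44100\right) \left(- \frac{1}{81800}\right) = \left(7100 + 142 \cdot 1764\right) \left(- \frac{1}{81800}\right) = \left(7100 + 250488\right) \left(- \frac{1}{81800}\right) = 257588 \left(- \frac{1}{81800}\right) = - \frac{64397}{20450}$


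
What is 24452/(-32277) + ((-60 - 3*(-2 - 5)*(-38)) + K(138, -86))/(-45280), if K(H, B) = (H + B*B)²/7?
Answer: -26280518321/146150256 ≈ -179.82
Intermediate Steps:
K(H, B) = (H + B²)²/7 (K(H, B) = (H + B²)²*(⅐) = (H + B²)²/7)
24452/(-32277) + ((-60 - 3*(-2 - 5)*(-38)) + K(138, -86))/(-45280) = 24452/(-32277) + ((-60 - 3*(-2 - 5)*(-38)) + (138 + (-86)²)²/7)/(-45280) = 24452*(-1/32277) + ((-60 - 3*(-7)*(-38)) + (138 + 7396)²/7)*(-1/45280) = -24452/32277 + ((-60 + 21*(-38)) + (⅐)*7534²)*(-1/45280) = -24452/32277 + ((-60 - 798) + (⅐)*56761156)*(-1/45280) = -24452/32277 + (-858 + 56761156/7)*(-1/45280) = -24452/32277 + (56755150/7)*(-1/45280) = -24452/32277 - 5675515/31696 = -26280518321/146150256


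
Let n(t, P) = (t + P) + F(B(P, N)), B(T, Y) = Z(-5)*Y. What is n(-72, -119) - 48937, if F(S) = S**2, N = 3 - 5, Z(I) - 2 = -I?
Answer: -48932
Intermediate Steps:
Z(I) = 2 - I
N = -2
B(T, Y) = 7*Y (B(T, Y) = (2 - 1*(-5))*Y = (2 + 5)*Y = 7*Y)
n(t, P) = 196 + P + t (n(t, P) = (t + P) + (7*(-2))**2 = (P + t) + (-14)**2 = (P + t) + 196 = 196 + P + t)
n(-72, -119) - 48937 = (196 - 119 - 72) - 48937 = 5 - 48937 = -48932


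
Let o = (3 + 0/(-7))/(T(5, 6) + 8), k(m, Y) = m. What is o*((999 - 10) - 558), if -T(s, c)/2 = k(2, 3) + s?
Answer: -431/2 ≈ -215.50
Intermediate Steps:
T(s, c) = -4 - 2*s (T(s, c) = -2*(2 + s) = -4 - 2*s)
o = -½ (o = (3 + 0/(-7))/((-4 - 2*5) + 8) = (3 + 0*(-⅐))/((-4 - 10) + 8) = (3 + 0)/(-14 + 8) = 3/(-6) = 3*(-⅙) = -½ ≈ -0.50000)
o*((999 - 10) - 558) = -((999 - 10) - 558)/2 = -(989 - 558)/2 = -½*431 = -431/2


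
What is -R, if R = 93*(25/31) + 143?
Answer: -218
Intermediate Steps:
R = 218 (R = 93*(25*(1/31)) + 143 = 93*(25/31) + 143 = 75 + 143 = 218)
-R = -1*218 = -218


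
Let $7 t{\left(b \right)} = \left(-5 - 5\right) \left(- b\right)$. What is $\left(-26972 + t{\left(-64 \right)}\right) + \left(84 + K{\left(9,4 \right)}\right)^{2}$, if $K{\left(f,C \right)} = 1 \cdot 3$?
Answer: $- \frac{136461}{7} \approx -19494.0$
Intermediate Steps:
$K{\left(f,C \right)} = 3$
$t{\left(b \right)} = \frac{10 b}{7}$ ($t{\left(b \right)} = \frac{\left(-5 - 5\right) \left(- b\right)}{7} = \frac{\left(-10\right) \left(- b\right)}{7} = \frac{10 b}{7}$)
$\left(-26972 + t{\left(-64 \right)}\right) + \left(84 + K{\left(9,4 \right)}\right)^{2} = \left(-26972 + \frac{10}{7} \left(-64\right)\right) + \left(84 + 3\right)^{2} = \left(-26972 - \frac{640}{7}\right) + 87^{2} = - \frac{189444}{7} + 7569 = - \frac{136461}{7}$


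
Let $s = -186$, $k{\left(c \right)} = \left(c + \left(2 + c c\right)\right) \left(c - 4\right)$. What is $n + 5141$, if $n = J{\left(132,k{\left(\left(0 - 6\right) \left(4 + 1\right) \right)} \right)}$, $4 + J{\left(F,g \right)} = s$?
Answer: $4951$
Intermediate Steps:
$k{\left(c \right)} = \left(-4 + c\right) \left(2 + c + c^{2}\right)$ ($k{\left(c \right)} = \left(c + \left(2 + c^{2}\right)\right) \left(-4 + c\right) = \left(2 + c + c^{2}\right) \left(-4 + c\right) = \left(-4 + c\right) \left(2 + c + c^{2}\right)$)
$J{\left(F,g \right)} = -190$ ($J{\left(F,g \right)} = -4 - 186 = -190$)
$n = -190$
$n + 5141 = -190 + 5141 = 4951$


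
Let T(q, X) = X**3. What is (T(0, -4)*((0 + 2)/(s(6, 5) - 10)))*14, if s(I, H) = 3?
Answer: 256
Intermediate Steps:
(T(0, -4)*((0 + 2)/(s(6, 5) - 10)))*14 = ((-4)**3*((0 + 2)/(3 - 10)))*14 = -128/(-7)*14 = -128*(-1)/7*14 = -64*(-2/7)*14 = (128/7)*14 = 256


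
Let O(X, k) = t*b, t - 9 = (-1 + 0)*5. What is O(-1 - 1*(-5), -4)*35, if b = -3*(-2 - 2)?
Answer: 1680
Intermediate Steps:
b = 12 (b = -3*(-4) = 12)
t = 4 (t = 9 + (-1 + 0)*5 = 9 - 1*5 = 9 - 5 = 4)
O(X, k) = 48 (O(X, k) = 4*12 = 48)
O(-1 - 1*(-5), -4)*35 = 48*35 = 1680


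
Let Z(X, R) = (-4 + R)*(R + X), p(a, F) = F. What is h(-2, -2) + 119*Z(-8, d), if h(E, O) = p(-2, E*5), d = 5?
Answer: -367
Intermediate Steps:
h(E, O) = 5*E (h(E, O) = E*5 = 5*E)
h(-2, -2) + 119*Z(-8, d) = 5*(-2) + 119*(5**2 - 4*5 - 4*(-8) + 5*(-8)) = -10 + 119*(25 - 20 + 32 - 40) = -10 + 119*(-3) = -10 - 357 = -367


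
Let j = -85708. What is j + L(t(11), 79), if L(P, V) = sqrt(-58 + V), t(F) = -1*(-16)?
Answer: -85708 + sqrt(21) ≈ -85703.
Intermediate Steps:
t(F) = 16
j + L(t(11), 79) = -85708 + sqrt(-58 + 79) = -85708 + sqrt(21)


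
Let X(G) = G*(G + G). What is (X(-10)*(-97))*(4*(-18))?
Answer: 1396800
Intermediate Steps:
X(G) = 2*G² (X(G) = G*(2*G) = 2*G²)
(X(-10)*(-97))*(4*(-18)) = ((2*(-10)²)*(-97))*(4*(-18)) = ((2*100)*(-97))*(-72) = (200*(-97))*(-72) = -19400*(-72) = 1396800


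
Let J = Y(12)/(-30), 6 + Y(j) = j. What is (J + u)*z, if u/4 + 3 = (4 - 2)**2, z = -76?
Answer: -1444/5 ≈ -288.80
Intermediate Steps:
Y(j) = -6 + j
u = 4 (u = -12 + 4*(4 - 2)**2 = -12 + 4*2**2 = -12 + 4*4 = -12 + 16 = 4)
J = -1/5 (J = (-6 + 12)/(-30) = 6*(-1/30) = -1/5 ≈ -0.20000)
(J + u)*z = (-1/5 + 4)*(-76) = (19/5)*(-76) = -1444/5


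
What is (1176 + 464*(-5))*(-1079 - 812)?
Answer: 2163304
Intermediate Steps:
(1176 + 464*(-5))*(-1079 - 812) = (1176 - 2320)*(-1891) = -1144*(-1891) = 2163304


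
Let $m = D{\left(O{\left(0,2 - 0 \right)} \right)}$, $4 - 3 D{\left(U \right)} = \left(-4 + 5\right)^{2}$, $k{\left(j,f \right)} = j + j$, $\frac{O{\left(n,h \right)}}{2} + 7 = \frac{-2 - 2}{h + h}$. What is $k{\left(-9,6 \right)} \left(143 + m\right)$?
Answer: $-2592$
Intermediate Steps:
$O{\left(n,h \right)} = -14 - \frac{4}{h}$ ($O{\left(n,h \right)} = -14 + 2 \frac{-2 - 2}{h + h} = -14 + 2 \left(- \frac{4}{2 h}\right) = -14 + 2 \left(- 4 \frac{1}{2 h}\right) = -14 + 2 \left(- \frac{2}{h}\right) = -14 - \frac{4}{h}$)
$k{\left(j,f \right)} = 2 j$
$D{\left(U \right)} = 1$ ($D{\left(U \right)} = \frac{4}{3} - \frac{\left(-4 + 5\right)^{2}}{3} = \frac{4}{3} - \frac{1^{2}}{3} = \frac{4}{3} - \frac{1}{3} = 1$)
$m = 1$
$k{\left(-9,6 \right)} \left(143 + m\right) = 2 \left(-9\right) \left(143 + 1\right) = \left(-18\right) 144 = -2592$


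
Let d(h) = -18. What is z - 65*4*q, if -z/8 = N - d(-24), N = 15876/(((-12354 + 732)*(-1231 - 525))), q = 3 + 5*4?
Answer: -5207505824/850343 ≈ -6124.0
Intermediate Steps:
q = 23 (q = 3 + 20 = 23)
N = 1323/1700686 (N = 15876/((-11622*(-1756))) = 15876/20408232 = 15876*(1/20408232) = 1323/1700686 ≈ 0.00077792)
z = -122454684/850343 (z = -8*(1323/1700686 - 1*(-18)) = -8*(1323/1700686 + 18) = -8*30613671/1700686 = -122454684/850343 ≈ -144.01)
z - 65*4*q = -122454684/850343 - 65*4*23 = -122454684/850343 - 65*92 = -122454684/850343 - 1*5980 = -122454684/850343 - 5980 = -5207505824/850343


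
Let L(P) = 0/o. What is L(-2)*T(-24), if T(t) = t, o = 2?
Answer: 0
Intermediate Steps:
L(P) = 0 (L(P) = 0/2 = 0*(1/2) = 0)
L(-2)*T(-24) = 0*(-24) = 0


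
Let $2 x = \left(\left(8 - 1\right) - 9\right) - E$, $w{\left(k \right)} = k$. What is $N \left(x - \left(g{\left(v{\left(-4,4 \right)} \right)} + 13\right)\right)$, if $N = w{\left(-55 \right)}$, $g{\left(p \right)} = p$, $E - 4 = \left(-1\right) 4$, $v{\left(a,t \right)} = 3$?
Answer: $935$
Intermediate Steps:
$E = 0$ ($E = 4 - 4 = 0$)
$N = -55$
$x = -1$ ($x = \frac{\left(\left(8 - 1\right) - 9\right) - 0}{2} = \frac{\left(7 - 9\right) + 0}{2} = \frac{-2 + 0}{2} = \frac{1}{2} \left(-2\right) = -1$)
$N \left(x - \left(g{\left(v{\left(-4,4 \right)} \right)} + 13\right)\right) = - 55 \left(-1 - \left(3 + 13\right)\right) = - 55 \left(-1 - 16\right) = \left(-55\right) \left(-17\right) = 935$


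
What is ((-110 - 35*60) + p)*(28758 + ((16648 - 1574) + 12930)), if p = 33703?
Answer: 1787605666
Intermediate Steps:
((-110 - 35*60) + p)*(28758 + ((16648 - 1574) + 12930)) = ((-110 - 35*60) + 33703)*(28758 + ((16648 - 1574) + 12930)) = ((-110 - 2100) + 33703)*(28758 + (15074 + 12930)) = (-2210 + 33703)*(28758 + 28004) = 31493*56762 = 1787605666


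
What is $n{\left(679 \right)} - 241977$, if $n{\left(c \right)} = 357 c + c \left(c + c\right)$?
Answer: $922508$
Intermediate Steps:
$n{\left(c \right)} = 2 c^{2} + 357 c$ ($n{\left(c \right)} = 357 c + c 2 c = 357 c + 2 c^{2} = 2 c^{2} + 357 c$)
$n{\left(679 \right)} - 241977 = 679 \left(357 + 2 \cdot 679\right) - 241977 = 679 \left(357 + 1358\right) - 241977 = 679 \cdot 1715 - 241977 = 1164485 - 241977 = 922508$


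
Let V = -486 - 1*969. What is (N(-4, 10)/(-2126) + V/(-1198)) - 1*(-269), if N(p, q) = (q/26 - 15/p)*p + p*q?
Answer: 2236942744/8277581 ≈ 270.24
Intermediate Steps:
V = -1455 (V = -486 - 969 = -1455)
N(p, q) = p*q + p*(-15/p + q/26) (N(p, q) = (q*(1/26) - 15/p)*p + p*q = (q/26 - 15/p)*p + p*q = (-15/p + q/26)*p + p*q = p*(-15/p + q/26) + p*q = p*q + p*(-15/p + q/26))
(N(-4, 10)/(-2126) + V/(-1198)) - 1*(-269) = ((-15 + (27/26)*(-4)*10)/(-2126) - 1455/(-1198)) - 1*(-269) = ((-15 - 540/13)*(-1/2126) - 1455*(-1/1198)) + 269 = (-735/13*(-1/2126) + 1455/1198) + 269 = (735/27638 + 1455/1198) + 269 = 10273455/8277581 + 269 = 2236942744/8277581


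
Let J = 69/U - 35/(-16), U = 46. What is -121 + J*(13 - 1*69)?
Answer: -655/2 ≈ -327.50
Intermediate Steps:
J = 59/16 (J = 69/46 - 35/(-16) = 69*(1/46) - 35*(-1/16) = 3/2 + 35/16 = 59/16 ≈ 3.6875)
-121 + J*(13 - 1*69) = -121 + 59*(13 - 1*69)/16 = -121 + 59*(13 - 69)/16 = -121 + (59/16)*(-56) = -121 - 413/2 = -655/2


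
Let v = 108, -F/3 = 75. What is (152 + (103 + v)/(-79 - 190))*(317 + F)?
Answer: 3742284/269 ≈ 13912.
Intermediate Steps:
F = -225 (F = -3*75 = -225)
(152 + (103 + v)/(-79 - 190))*(317 + F) = (152 + (103 + 108)/(-79 - 190))*(317 - 225) = (152 + 211/(-269))*92 = (152 + 211*(-1/269))*92 = (152 - 211/269)*92 = (40677/269)*92 = 3742284/269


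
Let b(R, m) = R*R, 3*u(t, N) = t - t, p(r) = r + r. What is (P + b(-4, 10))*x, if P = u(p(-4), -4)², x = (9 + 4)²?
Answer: 2704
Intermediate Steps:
p(r) = 2*r
u(t, N) = 0 (u(t, N) = (t - t)/3 = (⅓)*0 = 0)
x = 169 (x = 13² = 169)
b(R, m) = R²
P = 0 (P = 0² = 0)
(P + b(-4, 10))*x = (0 + (-4)²)*169 = (0 + 16)*169 = 16*169 = 2704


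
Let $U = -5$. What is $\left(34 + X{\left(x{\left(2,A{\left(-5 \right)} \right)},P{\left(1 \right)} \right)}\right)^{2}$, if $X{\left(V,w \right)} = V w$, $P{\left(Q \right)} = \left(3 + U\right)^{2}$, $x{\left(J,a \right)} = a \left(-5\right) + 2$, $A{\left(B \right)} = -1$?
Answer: $3844$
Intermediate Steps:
$x{\left(J,a \right)} = 2 - 5 a$ ($x{\left(J,a \right)} = - 5 a + 2 = 2 - 5 a$)
$P{\left(Q \right)} = 4$ ($P{\left(Q \right)} = \left(3 - 5\right)^{2} = \left(-2\right)^{2} = 4$)
$\left(34 + X{\left(x{\left(2,A{\left(-5 \right)} \right)},P{\left(1 \right)} \right)}\right)^{2} = \left(34 + \left(2 - -5\right) 4\right)^{2} = \left(34 + \left(2 + 5\right) 4\right)^{2} = \left(34 + 7 \cdot 4\right)^{2} = \left(34 + 28\right)^{2} = 62^{2} = 3844$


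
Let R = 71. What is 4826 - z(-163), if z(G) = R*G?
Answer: 16399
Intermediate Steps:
z(G) = 71*G
4826 - z(-163) = 4826 - 71*(-163) = 4826 - 1*(-11573) = 4826 + 11573 = 16399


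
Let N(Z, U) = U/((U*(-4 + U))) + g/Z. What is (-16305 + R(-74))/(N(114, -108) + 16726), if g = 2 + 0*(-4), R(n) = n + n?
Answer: -105035952/106778839 ≈ -0.98368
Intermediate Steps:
R(n) = 2*n
g = 2 (g = 2 + 0 = 2)
N(Z, U) = 1/(-4 + U) + 2/Z (N(Z, U) = U/((U*(-4 + U))) + 2/Z = U*(1/(U*(-4 + U))) + 2/Z = 1/(-4 + U) + 2/Z)
(-16305 + R(-74))/(N(114, -108) + 16726) = (-16305 + 2*(-74))/((-8 + 114 + 2*(-108))/(114*(-4 - 108)) + 16726) = (-16305 - 148)/((1/114)*(-8 + 114 - 216)/(-112) + 16726) = -16453/((1/114)*(-1/112)*(-110) + 16726) = -16453/(55/6384 + 16726) = -16453/106778839/6384 = -16453*6384/106778839 = -105035952/106778839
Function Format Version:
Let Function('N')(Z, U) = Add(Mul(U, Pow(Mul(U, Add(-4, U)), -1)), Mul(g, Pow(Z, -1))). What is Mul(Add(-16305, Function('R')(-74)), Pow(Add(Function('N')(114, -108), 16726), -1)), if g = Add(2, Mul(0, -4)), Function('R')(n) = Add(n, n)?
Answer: Rational(-105035952, 106778839) ≈ -0.98368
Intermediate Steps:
Function('R')(n) = Mul(2, n)
g = 2 (g = Add(2, 0) = 2)
Function('N')(Z, U) = Add(Pow(Add(-4, U), -1), Mul(2, Pow(Z, -1))) (Function('N')(Z, U) = Add(Mul(U, Pow(Mul(U, Add(-4, U)), -1)), Mul(2, Pow(Z, -1))) = Add(Mul(U, Mul(Pow(U, -1), Pow(Add(-4, U), -1))), Mul(2, Pow(Z, -1))) = Add(Pow(Add(-4, U), -1), Mul(2, Pow(Z, -1))))
Mul(Add(-16305, Function('R')(-74)), Pow(Add(Function('N')(114, -108), 16726), -1)) = Mul(Add(-16305, Mul(2, -74)), Pow(Add(Mul(Pow(114, -1), Pow(Add(-4, -108), -1), Add(-8, 114, Mul(2, -108))), 16726), -1)) = Mul(Add(-16305, -148), Pow(Add(Mul(Rational(1, 114), Pow(-112, -1), Add(-8, 114, -216)), 16726), -1)) = Mul(-16453, Pow(Add(Mul(Rational(1, 114), Rational(-1, 112), -110), 16726), -1)) = Mul(-16453, Pow(Add(Rational(55, 6384), 16726), -1)) = Mul(-16453, Pow(Rational(106778839, 6384), -1)) = Mul(-16453, Rational(6384, 106778839)) = Rational(-105035952, 106778839)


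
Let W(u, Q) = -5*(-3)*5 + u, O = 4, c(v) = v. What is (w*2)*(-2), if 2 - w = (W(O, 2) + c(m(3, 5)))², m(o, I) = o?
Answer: 26888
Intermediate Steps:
W(u, Q) = 75 + u (W(u, Q) = 15*5 + u = 75 + u)
w = -6722 (w = 2 - ((75 + 4) + 3)² = 2 - (79 + 3)² = 2 - 1*82² = 2 - 1*6724 = 2 - 6724 = -6722)
(w*2)*(-2) = -6722*2*(-2) = -13444*(-2) = 26888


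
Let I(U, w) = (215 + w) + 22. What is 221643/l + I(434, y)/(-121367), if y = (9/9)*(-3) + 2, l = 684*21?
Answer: 996176151/64567244 ≈ 15.429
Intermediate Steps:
l = 14364
y = -1 (y = (9*(⅑))*(-3) + 2 = 1*(-3) + 2 = -3 + 2 = -1)
I(U, w) = 237 + w
221643/l + I(434, y)/(-121367) = 221643/14364 + (237 - 1)/(-121367) = 221643*(1/14364) + 236*(-1/121367) = 8209/532 - 236/121367 = 996176151/64567244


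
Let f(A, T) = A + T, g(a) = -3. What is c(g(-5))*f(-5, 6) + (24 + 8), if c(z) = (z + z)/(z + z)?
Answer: 33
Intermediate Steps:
c(z) = 1 (c(z) = (2*z)/((2*z)) = (2*z)*(1/(2*z)) = 1)
c(g(-5))*f(-5, 6) + (24 + 8) = 1*(-5 + 6) + (24 + 8) = 1*1 + 32 = 1 + 32 = 33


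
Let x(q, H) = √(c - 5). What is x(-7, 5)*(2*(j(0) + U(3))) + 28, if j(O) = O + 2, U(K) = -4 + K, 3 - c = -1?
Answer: 28 + 2*I ≈ 28.0 + 2.0*I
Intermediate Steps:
c = 4 (c = 3 - 1*(-1) = 3 + 1 = 4)
x(q, H) = I (x(q, H) = √(4 - 5) = √(-1) = I)
j(O) = 2 + O
x(-7, 5)*(2*(j(0) + U(3))) + 28 = I*(2*((2 + 0) + (-4 + 3))) + 28 = I*(2*(2 - 1)) + 28 = I*(2*1) + 28 = I*2 + 28 = 2*I + 28 = 28 + 2*I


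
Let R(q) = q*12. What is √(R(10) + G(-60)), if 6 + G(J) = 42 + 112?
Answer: 2*√67 ≈ 16.371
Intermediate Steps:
R(q) = 12*q
G(J) = 148 (G(J) = -6 + (42 + 112) = -6 + 154 = 148)
√(R(10) + G(-60)) = √(12*10 + 148) = √(120 + 148) = √268 = 2*√67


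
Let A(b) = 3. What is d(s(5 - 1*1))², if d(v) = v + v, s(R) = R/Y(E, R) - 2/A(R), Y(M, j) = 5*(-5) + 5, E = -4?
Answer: 676/225 ≈ 3.0044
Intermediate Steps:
Y(M, j) = -20 (Y(M, j) = -25 + 5 = -20)
s(R) = -⅔ - R/20 (s(R) = R/(-20) - 2/3 = R*(-1/20) - 2*⅓ = -R/20 - ⅔ = -⅔ - R/20)
d(v) = 2*v
d(s(5 - 1*1))² = (2*(-⅔ - (5 - 1*1)/20))² = (2*(-⅔ - (5 - 1)/20))² = (2*(-⅔ - 1/20*4))² = (2*(-⅔ - ⅕))² = (2*(-13/15))² = (-26/15)² = 676/225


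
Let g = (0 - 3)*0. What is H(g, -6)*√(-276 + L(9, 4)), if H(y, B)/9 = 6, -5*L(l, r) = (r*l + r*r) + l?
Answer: 54*I*√7205/5 ≈ 916.73*I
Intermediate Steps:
L(l, r) = -l/5 - r²/5 - l*r/5 (L(l, r) = -((r*l + r*r) + l)/5 = -((l*r + r²) + l)/5 = -((r² + l*r) + l)/5 = -(l + r² + l*r)/5 = -l/5 - r²/5 - l*r/5)
g = 0 (g = -3*0 = 0)
H(y, B) = 54 (H(y, B) = 9*6 = 54)
H(g, -6)*√(-276 + L(9, 4)) = 54*√(-276 + (-⅕*9 - ⅕*4² - ⅕*9*4)) = 54*√(-276 + (-9/5 - ⅕*16 - 36/5)) = 54*√(-276 + (-9/5 - 16/5 - 36/5)) = 54*√(-276 - 61/5) = 54*√(-1441/5) = 54*(I*√7205/5) = 54*I*√7205/5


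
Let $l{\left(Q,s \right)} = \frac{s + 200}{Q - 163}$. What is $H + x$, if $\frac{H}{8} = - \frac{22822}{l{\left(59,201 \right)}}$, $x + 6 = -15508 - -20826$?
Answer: $\frac{21118016}{401} \approx 52663.0$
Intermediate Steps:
$l{\left(Q,s \right)} = \frac{200 + s}{-163 + Q}$
$x = 5312$ ($x = -6 - -5318 = -6 + \left(-15508 + 20826\right) = -6 + 5318 = 5312$)
$H = \frac{18987904}{401}$ ($H = 8 \left(- \frac{22822}{\frac{1}{-163 + 59} \left(200 + 201\right)}\right) = 8 \left(- \frac{22822}{\frac{1}{-104} \cdot 401}\right) = 8 \left(- \frac{22822}{\left(- \frac{1}{104}\right) 401}\right) = 8 \left(- \frac{22822}{- \frac{401}{104}}\right) = 8 \left(\left(-22822\right) \left(- \frac{104}{401}\right)\right) = 8 \cdot \frac{2373488}{401} = \frac{18987904}{401} \approx 47351.0$)
$H + x = \frac{18987904}{401} + 5312 = \frac{21118016}{401}$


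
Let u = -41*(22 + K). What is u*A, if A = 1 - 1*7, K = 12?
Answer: 8364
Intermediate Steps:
u = -1394 (u = -41*(22 + 12) = -41*34 = -1394)
A = -6 (A = 1 - 7 = -6)
u*A = -1394*(-6) = 8364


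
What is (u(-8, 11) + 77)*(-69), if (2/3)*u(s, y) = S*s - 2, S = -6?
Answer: -10074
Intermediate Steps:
u(s, y) = -3 - 9*s (u(s, y) = 3*(-6*s - 2)/2 = 3*(-2 - 6*s)/2 = -3 - 9*s)
(u(-8, 11) + 77)*(-69) = ((-3 - 9*(-8)) + 77)*(-69) = ((-3 + 72) + 77)*(-69) = (69 + 77)*(-69) = 146*(-69) = -10074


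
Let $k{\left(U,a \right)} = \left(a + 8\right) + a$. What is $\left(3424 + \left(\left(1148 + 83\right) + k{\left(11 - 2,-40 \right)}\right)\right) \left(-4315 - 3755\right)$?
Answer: $-36984810$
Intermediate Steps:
$k{\left(U,a \right)} = 8 + 2 a$ ($k{\left(U,a \right)} = \left(8 + a\right) + a = 8 + 2 a$)
$\left(3424 + \left(\left(1148 + 83\right) + k{\left(11 - 2,-40 \right)}\right)\right) \left(-4315 - 3755\right) = \left(3424 + \left(\left(1148 + 83\right) + \left(8 + 2 \left(-40\right)\right)\right)\right) \left(-4315 - 3755\right) = \left(3424 + \left(1231 + \left(8 - 80\right)\right)\right) \left(-8070\right) = \left(3424 + \left(1231 - 72\right)\right) \left(-8070\right) = \left(3424 + 1159\right) \left(-8070\right) = 4583 \left(-8070\right) = -36984810$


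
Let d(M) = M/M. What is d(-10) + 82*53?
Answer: 4347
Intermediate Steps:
d(M) = 1
d(-10) + 82*53 = 1 + 82*53 = 1 + 4346 = 4347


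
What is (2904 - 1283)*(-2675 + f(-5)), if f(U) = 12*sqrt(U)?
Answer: -4336175 + 19452*I*sqrt(5) ≈ -4.3362e+6 + 43496.0*I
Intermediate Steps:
(2904 - 1283)*(-2675 + f(-5)) = (2904 - 1283)*(-2675 + 12*sqrt(-5)) = 1621*(-2675 + 12*(I*sqrt(5))) = 1621*(-2675 + 12*I*sqrt(5)) = -4336175 + 19452*I*sqrt(5)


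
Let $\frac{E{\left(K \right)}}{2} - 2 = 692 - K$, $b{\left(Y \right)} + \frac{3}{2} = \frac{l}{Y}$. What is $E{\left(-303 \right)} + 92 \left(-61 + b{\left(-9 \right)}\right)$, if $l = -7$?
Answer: $- \frac{33160}{9} \approx -3684.4$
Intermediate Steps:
$b{\left(Y \right)} = - \frac{3}{2} - \frac{7}{Y}$
$E{\left(K \right)} = 1388 - 2 K$ ($E{\left(K \right)} = 4 + 2 \left(692 - K\right) = 4 - \left(-1384 + 2 K\right) = 1388 - 2 K$)
$E{\left(-303 \right)} + 92 \left(-61 + b{\left(-9 \right)}\right) = \left(1388 - -606\right) + 92 \left(-61 - \left(\frac{3}{2} + \frac{7}{-9}\right)\right) = \left(1388 + 606\right) + 92 \left(-61 - \frac{13}{18}\right) = 1994 + 92 \left(-61 + \left(- \frac{3}{2} + \frac{7}{9}\right)\right) = 1994 + 92 \left(-61 - \frac{13}{18}\right) = 1994 + 92 \left(- \frac{1111}{18}\right) = 1994 - \frac{51106}{9} = - \frac{33160}{9}$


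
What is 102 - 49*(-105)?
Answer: 5247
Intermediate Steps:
102 - 49*(-105) = 102 + 5145 = 5247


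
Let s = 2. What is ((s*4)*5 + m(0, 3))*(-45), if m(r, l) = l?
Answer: -1935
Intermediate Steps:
((s*4)*5 + m(0, 3))*(-45) = ((2*4)*5 + 3)*(-45) = (8*5 + 3)*(-45) = (40 + 3)*(-45) = 43*(-45) = -1935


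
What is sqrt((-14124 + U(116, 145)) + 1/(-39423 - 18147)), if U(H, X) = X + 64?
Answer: I*sqrt(46118552741070)/57570 ≈ 117.96*I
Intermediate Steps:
U(H, X) = 64 + X
sqrt((-14124 + U(116, 145)) + 1/(-39423 - 18147)) = sqrt((-14124 + (64 + 145)) + 1/(-39423 - 18147)) = sqrt((-14124 + 209) + 1/(-57570)) = sqrt(-13915 - 1/57570) = sqrt(-801086551/57570) = I*sqrt(46118552741070)/57570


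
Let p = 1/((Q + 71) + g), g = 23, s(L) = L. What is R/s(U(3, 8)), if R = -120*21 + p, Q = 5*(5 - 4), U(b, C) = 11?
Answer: -249479/1089 ≈ -229.09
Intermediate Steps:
Q = 5 (Q = 5*1 = 5)
p = 1/99 (p = 1/((5 + 71) + 23) = 1/(76 + 23) = 1/99 ≈ 0.010101)
R = -249479/99 (R = -120*21 + 1/99 = -2520 + 1/99 = -249479/99 ≈ -2520.0)
R/s(U(3, 8)) = -249479/99/11 = -249479/99*1/11 = -249479/1089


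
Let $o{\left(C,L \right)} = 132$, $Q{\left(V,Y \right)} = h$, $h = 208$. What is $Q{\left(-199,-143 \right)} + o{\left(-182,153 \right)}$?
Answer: $340$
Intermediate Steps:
$Q{\left(V,Y \right)} = 208$
$Q{\left(-199,-143 \right)} + o{\left(-182,153 \right)} = 208 + 132 = 340$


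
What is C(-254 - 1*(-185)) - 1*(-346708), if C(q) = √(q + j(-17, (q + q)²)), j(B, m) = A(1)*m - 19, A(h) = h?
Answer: 346708 + 2*√4739 ≈ 3.4685e+5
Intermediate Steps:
j(B, m) = -19 + m (j(B, m) = 1*m - 19 = m - 19 = -19 + m)
C(q) = √(-19 + q + 4*q²) (C(q) = √(q + (-19 + (q + q)²)) = √(q + (-19 + (2*q)²)) = √(q + (-19 + 4*q²)) = √(-19 + q + 4*q²))
C(-254 - 1*(-185)) - 1*(-346708) = √(-19 + (-254 - 1*(-185)) + 4*(-254 - 1*(-185))²) - 1*(-346708) = √(-19 + (-254 + 185) + 4*(-254 + 185)²) + 346708 = √(-19 - 69 + 4*(-69)²) + 346708 = √(-19 - 69 + 4*4761) + 346708 = √(-19 - 69 + 19044) + 346708 = √18956 + 346708 = 2*√4739 + 346708 = 346708 + 2*√4739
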